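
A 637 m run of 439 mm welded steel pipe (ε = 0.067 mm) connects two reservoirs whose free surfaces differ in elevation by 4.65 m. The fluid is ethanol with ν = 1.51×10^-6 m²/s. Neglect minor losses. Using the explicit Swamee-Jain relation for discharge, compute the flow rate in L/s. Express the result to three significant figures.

Q ≈ 313 L/s

Swamee-Jain (Type II): Q = -0.965·√(gD⁵h_f/L)·ln[ε/(3.7D) + √(3.17ν²L/(gD³h_f))]
√(gD⁵h_f/L) = √(9.81·0.439⁵·4.65/637) = 0.03417
ε/(3.7D) = 4.12×10^-5; √(3.17ν²L/(gD³h_f)) = 3.45×10^-5
Q = -0.965·0.03417·ln(7.579×10^-5) = 0.3128 m³/s
Check: V = 2.07 m/s, Re = 6.01×10^5, f = 0.01479, h_f = 4.67 m ≈ 4.65 m ✓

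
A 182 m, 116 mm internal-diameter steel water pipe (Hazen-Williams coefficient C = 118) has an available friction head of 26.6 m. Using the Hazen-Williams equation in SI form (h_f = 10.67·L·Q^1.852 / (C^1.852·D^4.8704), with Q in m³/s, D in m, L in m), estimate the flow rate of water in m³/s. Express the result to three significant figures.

Q ≈ 0.0403 m³/s

Rearranging: Q = [h_f·C^1.852·D^4.8704 / (10.67·L)]^(1/1.852)
Q = [26.6·118^1.852·0.116^4.8704 / (10.67·182)]^0.540 = 0.04031 m³/s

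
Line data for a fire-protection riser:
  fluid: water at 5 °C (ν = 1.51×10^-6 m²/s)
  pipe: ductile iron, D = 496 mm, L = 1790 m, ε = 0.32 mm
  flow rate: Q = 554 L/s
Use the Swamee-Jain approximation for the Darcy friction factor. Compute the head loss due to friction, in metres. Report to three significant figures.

h_f ≈ 27.6 m

V = 4Q/(πD²) = 4·0.554/(π·0.496²) = 2.867 m/s
Re = VD/ν = 2.867·0.496/1.51×10^-6 = 9.42×10^5 → turbulent
ε/D = 0.32/496 = 6.45×10^-4
Swamee-Jain: f = 0.01824
h_f = f(L/D)V²/(2g) = 0.01824·(1790/0.496)·2.867²/(2·9.81) = 27.58 m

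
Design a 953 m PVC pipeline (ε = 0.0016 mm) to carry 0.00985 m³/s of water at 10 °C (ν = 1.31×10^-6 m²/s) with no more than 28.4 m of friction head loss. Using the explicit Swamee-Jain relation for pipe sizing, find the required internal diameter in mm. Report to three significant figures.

Swamee-Jain (Type III): D = 0.66·[ε^1.25·(LQ²/(gh_f))^4.75 + ν·Q^9.4·(L/(gh_f))^5.2]^0.04
LQ²/(gh_f) = 3.319×10^-4; L/(gh_f) = 3.421
Term 1 = ε^1.25·(…)^4.75 = 1.70×10^-24; Term 2 = ν·Q^9.4·(…)^5.2 = 1.08×10^-22
D = 0.66·(1.70×10^-24 + 1.08×10^-22)^0.04 = 0.08732 m = 87.3 mm
Check: V = 1.64 m/s, Re = 1.10×10^5, f = 0.01764, h_f = 26.5 m ≈ 28.4 m ✓

D ≈ 87.3 mm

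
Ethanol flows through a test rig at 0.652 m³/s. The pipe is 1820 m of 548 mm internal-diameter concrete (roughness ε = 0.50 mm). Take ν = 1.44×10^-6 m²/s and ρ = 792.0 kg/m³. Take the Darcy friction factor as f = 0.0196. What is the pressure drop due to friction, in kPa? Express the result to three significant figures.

V = 4Q/(πD²) = 4·0.652/(π·0.548²) = 2.764 m/s
h_f = f(L/D)V²/(2g) = 0.01960·(1820/0.548)·2.764²/(2·9.81) = 25.35 m
Δp = ρg·h_f = 792.0·9.81·25.35 = 197.0 kPa

Δp ≈ 197 kPa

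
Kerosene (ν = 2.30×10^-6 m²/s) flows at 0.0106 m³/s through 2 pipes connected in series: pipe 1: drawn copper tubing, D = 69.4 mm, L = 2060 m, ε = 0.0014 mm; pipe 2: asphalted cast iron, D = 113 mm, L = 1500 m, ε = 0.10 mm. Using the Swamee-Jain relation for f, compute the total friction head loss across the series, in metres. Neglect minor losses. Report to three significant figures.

H ≈ 239 m

Pipe 1: V = 2.802 m/s, Re = 8.46×10^4, ε/D = 2.02×10^-5, f = 0.01862, h_1 = f(L/D)V²/2g = 221.2 m
Pipe 2: V = 1.057 m/s, Re = 5.19×10^4, ε/D = 8.85×10^-4, f = 0.02372, h_2 = f(L/D)V²/2g = 17.93 m
Series → Q common, losses add: H = Σh = 239.1 m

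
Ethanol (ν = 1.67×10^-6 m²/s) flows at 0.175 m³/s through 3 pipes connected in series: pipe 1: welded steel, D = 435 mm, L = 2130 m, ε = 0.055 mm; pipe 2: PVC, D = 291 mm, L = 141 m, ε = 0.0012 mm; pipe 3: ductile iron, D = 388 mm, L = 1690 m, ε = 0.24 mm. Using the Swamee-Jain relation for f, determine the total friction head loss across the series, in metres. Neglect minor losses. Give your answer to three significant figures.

H ≈ 16.9 m

Pipe 1: V = 1.178 m/s, Re = 3.07×10^5, ε/D = 1.26×10^-4, f = 0.01564, h_1 = f(L/D)V²/2g = 5.411 m
Pipe 2: V = 2.631 m/s, Re = 4.58×10^5, ε/D = 4.12×10^-6, f = 0.01336, h_2 = f(L/D)V²/2g = 2.284 m
Pipe 3: V = 1.480 m/s, Re = 3.44×10^5, ε/D = 6.19×10^-4, f = 0.01883, h_3 = f(L/D)V²/2g = 9.155 m
Series → Q common, losses add: H = Σh = 16.85 m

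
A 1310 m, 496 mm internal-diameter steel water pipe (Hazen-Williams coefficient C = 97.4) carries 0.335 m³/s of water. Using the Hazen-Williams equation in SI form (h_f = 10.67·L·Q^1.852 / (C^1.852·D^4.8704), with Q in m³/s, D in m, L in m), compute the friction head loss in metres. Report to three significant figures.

h_f ≈ 11.6 m

h_f = 10.67·1310·0.335^1.852 / (97.4^1.852·0.496^4.8704) = 11.64 m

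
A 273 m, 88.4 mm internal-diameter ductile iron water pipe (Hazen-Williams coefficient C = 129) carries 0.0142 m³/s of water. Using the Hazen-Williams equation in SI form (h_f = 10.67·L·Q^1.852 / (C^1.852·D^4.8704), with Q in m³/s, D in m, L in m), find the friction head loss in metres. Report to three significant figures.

h_f = 10.67·273·0.0142^1.852 / (129^1.852·0.0884^4.8704) = 18.40 m

h_f ≈ 18.4 m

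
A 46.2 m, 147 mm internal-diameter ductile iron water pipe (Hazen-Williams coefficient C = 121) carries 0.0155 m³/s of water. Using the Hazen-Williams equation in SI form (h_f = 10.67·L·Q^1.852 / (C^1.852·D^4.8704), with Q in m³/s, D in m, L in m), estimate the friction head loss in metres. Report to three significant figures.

h_f = 10.67·46.2·0.0155^1.852 / (121^1.852·0.147^4.8704) = 0.3463 m

h_f ≈ 0.346 m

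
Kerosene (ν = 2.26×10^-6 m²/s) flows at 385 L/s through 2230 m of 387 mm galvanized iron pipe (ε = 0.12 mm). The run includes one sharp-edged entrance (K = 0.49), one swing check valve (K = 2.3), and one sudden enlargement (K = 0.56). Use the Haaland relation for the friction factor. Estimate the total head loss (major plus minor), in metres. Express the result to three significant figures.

H_L ≈ 52.6 m

V = 4Q/(πD²) = 3.273 m/s; V²/2g = 0.5460 m
Re = 5.60×10^5, ε/D = 3.10×10^-4 → f = 0.01612 (Haaland)
Major: h_f = f(L/D)·V²/2g = 0.01612·5762·0.5460 = 50.73 m
Minor: ΣK = 3.35; h_m = ΣK·V²/2g = 1.829 m
Total H_L = 50.73 + 1.829 = 52.56 m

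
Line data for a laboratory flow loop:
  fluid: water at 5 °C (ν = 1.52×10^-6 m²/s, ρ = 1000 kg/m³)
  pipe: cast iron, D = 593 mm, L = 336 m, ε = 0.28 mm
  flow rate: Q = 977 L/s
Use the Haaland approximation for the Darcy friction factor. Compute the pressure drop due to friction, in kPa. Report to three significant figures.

V = 4Q/(πD²) = 4·0.977/(π·0.593²) = 3.537 m/s
Re = VD/ν = 3.537·0.593/1.52×10^-6 = 1.38×10^6 → turbulent
ε/D = 0.28/593 = 4.72×10^-4
Haaland: f = 0.01686
h_f = f(L/D)V²/(2g) = 0.01686·(336/0.593)·3.537²/(2·9.81) = 6.092 m
Δp = ρg·h_f = 1000·9.81·6.092 = 59.76 kPa

Δp ≈ 59.8 kPa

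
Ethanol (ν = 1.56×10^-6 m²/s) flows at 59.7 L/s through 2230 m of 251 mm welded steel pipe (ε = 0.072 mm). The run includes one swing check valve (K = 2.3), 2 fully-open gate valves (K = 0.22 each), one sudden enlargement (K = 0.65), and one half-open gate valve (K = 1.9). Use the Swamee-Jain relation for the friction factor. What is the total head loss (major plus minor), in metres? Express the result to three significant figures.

H_L ≈ 12.1 m

V = 4Q/(πD²) = 1.207 m/s; V²/2g = 0.07420 m
Re = 1.94×10^5, ε/D = 2.87×10^-4 → f = 0.01777 (Swamee-Jain)
Major: h_f = f(L/D)·V²/2g = 0.01777·8884·0.07420 = 11.71 m
Minor: ΣK = 5.29; h_m = ΣK·V²/2g = 0.3925 m
Total H_L = 11.71 + 0.3925 = 12.11 m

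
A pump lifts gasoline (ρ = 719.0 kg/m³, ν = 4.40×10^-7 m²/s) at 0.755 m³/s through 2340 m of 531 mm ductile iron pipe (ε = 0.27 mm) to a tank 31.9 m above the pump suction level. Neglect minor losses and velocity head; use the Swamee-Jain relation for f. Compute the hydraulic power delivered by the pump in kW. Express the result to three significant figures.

V = 4Q/(πD²) = 3.409 m/s; Re = 4.11×10^6; ε/D = 5.08×10^-4; f = 0.01694
h_f = f(L/D)V²/2g = 44.21 m
Total head H = z + h_f = 31.9 + 44.21 = 76.11 m
P_hyd = ρgQH = 719.0·9.81·0.755·76.11 = 405.3 kW

P_hyd ≈ 405 kW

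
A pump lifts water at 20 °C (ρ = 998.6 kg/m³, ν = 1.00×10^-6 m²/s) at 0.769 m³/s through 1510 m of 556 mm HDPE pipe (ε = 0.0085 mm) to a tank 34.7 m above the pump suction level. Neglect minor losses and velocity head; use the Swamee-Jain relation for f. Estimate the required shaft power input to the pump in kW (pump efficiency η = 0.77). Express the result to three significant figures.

V = 4Q/(πD²) = 3.167 m/s; Re = 1.76×10^6; ε/D = 1.53×10^-5; f = 0.01109
h_f = f(L/D)V²/2g = 15.40 m
Total head H = z + h_f = 34.7 + 15.40 = 50.10 m
P_hyd = ρgQH = 998.6·9.81·0.769·50.10 = 377.4 kW
P_shaft = P_hyd/η = 377.4/0.77 = 490.1 kW

P_shaft ≈ 490 kW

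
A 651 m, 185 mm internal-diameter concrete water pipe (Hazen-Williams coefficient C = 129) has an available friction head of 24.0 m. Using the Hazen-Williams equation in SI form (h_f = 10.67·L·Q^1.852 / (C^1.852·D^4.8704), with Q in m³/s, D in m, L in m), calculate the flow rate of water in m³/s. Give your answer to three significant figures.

Q ≈ 0.0715 m³/s

Rearranging: Q = [h_f·C^1.852·D^4.8704 / (10.67·L)]^(1/1.852)
Q = [24.0·129^1.852·0.185^4.8704 / (10.67·651)]^0.540 = 0.07149 m³/s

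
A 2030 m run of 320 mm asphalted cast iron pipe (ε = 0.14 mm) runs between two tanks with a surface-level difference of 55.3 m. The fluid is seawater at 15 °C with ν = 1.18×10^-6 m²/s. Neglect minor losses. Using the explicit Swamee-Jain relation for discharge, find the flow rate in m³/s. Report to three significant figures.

Q ≈ 0.256 m³/s

Swamee-Jain (Type II): Q = -0.965·√(gD⁵h_f/L)·ln[ε/(3.7D) + √(3.17ν²L/(gD³h_f))]
√(gD⁵h_f/L) = √(9.81·0.320⁵·55.3/2030) = 0.02994
ε/(3.7D) = 1.18×10^-4; √(3.17ν²L/(gD³h_f)) = 2.25×10^-5
Q = -0.965·0.02994·ln(1.407×10^-4) = 0.2563 m³/s
Check: V = 3.19 m/s, Re = 8.64×10^5, f = 0.01695, h_f = 55.6 m ≈ 55.3 m ✓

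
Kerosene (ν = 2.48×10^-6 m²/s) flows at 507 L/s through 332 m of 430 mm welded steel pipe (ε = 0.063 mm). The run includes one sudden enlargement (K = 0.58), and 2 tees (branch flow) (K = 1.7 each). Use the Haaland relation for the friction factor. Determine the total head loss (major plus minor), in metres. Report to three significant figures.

H_L ≈ 9.43 m

V = 4Q/(πD²) = 3.491 m/s; V²/2g = 0.6212 m
Re = 6.05×10^5, ε/D = 1.47×10^-4 → f = 0.01450 (Haaland)
Major: h_f = f(L/D)·V²/2g = 0.01450·772.1·0.6212 = 6.957 m
Minor: ΣK = 3.98; h_m = ΣK·V²/2g = 2.473 m
Total H_L = 6.957 + 2.473 = 9.430 m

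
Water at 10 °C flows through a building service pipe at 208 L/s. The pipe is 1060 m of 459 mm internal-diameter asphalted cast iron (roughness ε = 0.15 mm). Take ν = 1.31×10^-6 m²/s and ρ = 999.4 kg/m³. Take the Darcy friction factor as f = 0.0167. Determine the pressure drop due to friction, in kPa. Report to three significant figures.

V = 4Q/(πD²) = 4·0.208/(π·0.459²) = 1.257 m/s
h_f = f(L/D)V²/(2g) = 0.01670·(1060/0.459)·1.257²/(2·9.81) = 3.106 m
Δp = ρg·h_f = 999.4·9.81·3.106 = 30.45 kPa

Δp ≈ 30.5 kPa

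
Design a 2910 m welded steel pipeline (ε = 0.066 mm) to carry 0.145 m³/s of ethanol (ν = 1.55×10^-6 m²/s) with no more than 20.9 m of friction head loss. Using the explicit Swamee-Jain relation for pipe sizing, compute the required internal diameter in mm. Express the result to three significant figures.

D ≈ 334 mm

Swamee-Jain (Type III): D = 0.66·[ε^1.25·(LQ²/(gh_f))^4.75 + ν·Q^9.4·(L/(gh_f))^5.2]^0.04
LQ²/(gh_f) = 0.2984; L/(gh_f) = 14.19
Term 1 = ε^1.25·(…)^4.75 = 1.90×10^-8; Term 2 = ν·Q^9.4·(…)^5.2 = 1.99×10^-8
D = 0.66·(1.90×10^-8 + 1.99×10^-8)^0.04 = 0.3335 m = 334 mm
Check: V = 1.66 m/s, Re = 3.57×10^5, f = 0.01599, h_f = 19.6 m ≈ 20.9 m ✓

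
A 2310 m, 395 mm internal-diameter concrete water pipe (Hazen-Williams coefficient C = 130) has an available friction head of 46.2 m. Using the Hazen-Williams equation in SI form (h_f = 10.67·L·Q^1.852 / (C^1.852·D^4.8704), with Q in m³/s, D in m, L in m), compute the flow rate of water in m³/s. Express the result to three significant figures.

Q ≈ 0.381 m³/s

Rearranging: Q = [h_f·C^1.852·D^4.8704 / (10.67·L)]^(1/1.852)
Q = [46.2·130^1.852·0.395^4.8704 / (10.67·2310)]^0.540 = 0.3807 m³/s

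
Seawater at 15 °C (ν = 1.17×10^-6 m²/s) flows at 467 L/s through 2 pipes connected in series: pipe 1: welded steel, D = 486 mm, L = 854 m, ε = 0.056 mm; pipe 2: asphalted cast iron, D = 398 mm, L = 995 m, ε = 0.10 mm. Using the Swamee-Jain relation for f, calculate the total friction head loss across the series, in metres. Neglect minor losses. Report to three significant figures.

H ≈ 34.9 m

Pipe 1: V = 2.517 m/s, Re = 1.05×10^6, ε/D = 1.15×10^-4, f = 0.01368, h_1 = f(L/D)V²/2g = 7.764 m
Pipe 2: V = 3.754 m/s, Re = 1.28×10^6, ε/D = 2.51×10^-4, f = 0.01513, h_2 = f(L/D)V²/2g = 27.17 m
Series → Q common, losses add: H = Σh = 34.94 m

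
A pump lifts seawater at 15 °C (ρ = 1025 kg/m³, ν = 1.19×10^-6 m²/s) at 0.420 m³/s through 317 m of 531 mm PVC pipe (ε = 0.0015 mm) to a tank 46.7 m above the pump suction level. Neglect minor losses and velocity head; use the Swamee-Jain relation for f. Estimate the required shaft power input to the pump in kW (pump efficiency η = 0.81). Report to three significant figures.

P_shaft ≈ 250 kW

V = 4Q/(πD²) = 1.897 m/s; Re = 8.46×10^5; ε/D = 2.82×10^-6; f = 0.01200
h_f = f(L/D)V²/2g = 1.314 m
Total head H = z + h_f = 46.7 + 1.314 = 48.01 m
P_hyd = ρgQH = 1025·9.81·0.420·48.01 = 202.8 kW
P_shaft = P_hyd/η = 202.8/0.81 = 250.3 kW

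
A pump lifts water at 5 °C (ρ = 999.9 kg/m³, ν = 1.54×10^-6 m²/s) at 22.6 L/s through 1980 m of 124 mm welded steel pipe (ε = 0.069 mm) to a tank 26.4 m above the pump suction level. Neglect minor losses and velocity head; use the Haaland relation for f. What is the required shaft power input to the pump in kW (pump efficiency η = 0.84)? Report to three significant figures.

P_shaft ≈ 21.6 kW

V = 4Q/(πD²) = 1.871 m/s; Re = 1.51×10^5; ε/D = 5.56×10^-4; f = 0.01941
h_f = f(L/D)V²/2g = 55.33 m
Total head H = z + h_f = 26.4 + 55.33 = 81.73 m
P_hyd = ρgQH = 999.9·9.81·0.0226·81.73 = 18.12 kW
P_shaft = P_hyd/η = 18.12/0.84 = 21.57 kW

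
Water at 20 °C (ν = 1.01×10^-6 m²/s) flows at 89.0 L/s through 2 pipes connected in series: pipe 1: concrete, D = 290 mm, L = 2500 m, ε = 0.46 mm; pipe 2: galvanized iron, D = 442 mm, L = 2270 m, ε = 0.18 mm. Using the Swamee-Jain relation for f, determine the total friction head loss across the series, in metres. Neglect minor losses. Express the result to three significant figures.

Pipe 1: V = 1.347 m/s, Re = 3.87×10^5, ε/D = 0.00159, f = 0.02273, h_1 = f(L/D)V²/2g = 18.13 m
Pipe 2: V = 0.5800 m/s, Re = 2.54×10^5, ε/D = 4.07×10^-4, f = 0.01802, h_2 = f(L/D)V²/2g = 1.587 m
Series → Q common, losses add: H = Σh = 19.72 m

H ≈ 19.7 m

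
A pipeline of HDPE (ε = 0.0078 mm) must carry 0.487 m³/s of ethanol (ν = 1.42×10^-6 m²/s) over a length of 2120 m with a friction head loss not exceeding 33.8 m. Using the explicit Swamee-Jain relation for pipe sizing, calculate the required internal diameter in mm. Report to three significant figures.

D ≈ 434 mm

Swamee-Jain (Type III): D = 0.66·[ε^1.25·(LQ²/(gh_f))^4.75 + ν·Q^9.4·(L/(gh_f))^5.2]^0.04
LQ²/(gh_f) = 1.516; L/(gh_f) = 6.394
Term 1 = ε^1.25·(…)^4.75 = 2.98×10^-6; Term 2 = ν·Q^9.4·(…)^5.2 = 2.54×10^-5
D = 0.66·(2.98×10^-6 + 2.54×10^-5)^0.04 = 0.4342 m = 434 mm
Check: V = 3.29 m/s, Re = 1.01×10^6, f = 0.01203, h_f = 32.4 m ≈ 33.8 m ✓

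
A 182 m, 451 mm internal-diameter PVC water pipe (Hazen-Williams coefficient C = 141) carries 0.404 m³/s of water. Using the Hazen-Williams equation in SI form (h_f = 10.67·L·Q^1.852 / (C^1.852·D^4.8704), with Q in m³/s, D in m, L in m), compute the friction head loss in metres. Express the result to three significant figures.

h_f ≈ 1.83 m

h_f = 10.67·182·0.404^1.852 / (141^1.852·0.451^4.8704) = 1.833 m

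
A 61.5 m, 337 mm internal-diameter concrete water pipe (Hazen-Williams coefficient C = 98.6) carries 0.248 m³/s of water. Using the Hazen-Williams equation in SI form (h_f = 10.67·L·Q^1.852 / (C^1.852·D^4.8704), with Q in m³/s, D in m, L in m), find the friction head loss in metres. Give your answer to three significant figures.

h_f = 10.67·61.5·0.248^1.852 / (98.6^1.852·0.337^4.8704) = 2.012 m

h_f ≈ 2.01 m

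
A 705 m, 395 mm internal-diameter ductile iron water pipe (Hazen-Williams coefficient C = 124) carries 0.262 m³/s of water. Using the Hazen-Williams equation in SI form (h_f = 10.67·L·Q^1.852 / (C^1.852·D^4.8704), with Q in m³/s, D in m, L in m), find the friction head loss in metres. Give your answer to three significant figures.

h_f ≈ 7.70 m

h_f = 10.67·705·0.262^1.852 / (124^1.852·0.395^4.8704) = 7.705 m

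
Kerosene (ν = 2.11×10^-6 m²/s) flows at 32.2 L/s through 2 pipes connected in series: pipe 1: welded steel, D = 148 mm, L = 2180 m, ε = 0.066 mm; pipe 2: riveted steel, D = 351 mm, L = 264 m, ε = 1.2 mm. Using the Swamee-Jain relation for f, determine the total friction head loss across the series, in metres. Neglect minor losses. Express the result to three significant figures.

H ≈ 51.4 m

Pipe 1: V = 1.872 m/s, Re = 1.31×10^5, ε/D = 4.46×10^-4, f = 0.01950, h_1 = f(L/D)V²/2g = 51.28 m
Pipe 2: V = 0.3328 m/s, Re = 5.54×10^4, ε/D = 0.00342, f = 0.02954, h_2 = f(L/D)V²/2g = 0.1254 m
Series → Q common, losses add: H = Σh = 51.41 m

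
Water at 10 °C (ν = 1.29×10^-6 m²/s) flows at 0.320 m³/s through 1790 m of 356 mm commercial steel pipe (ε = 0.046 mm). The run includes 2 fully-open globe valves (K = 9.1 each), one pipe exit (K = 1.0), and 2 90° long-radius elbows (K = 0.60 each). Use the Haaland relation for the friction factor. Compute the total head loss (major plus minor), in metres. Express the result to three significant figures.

H_L ≈ 47.4 m

V = 4Q/(πD²) = 3.215 m/s; V²/2g = 0.5268 m
Re = 8.87×10^5, ε/D = 1.29×10^-4 → f = 0.01386 (Haaland)
Major: h_f = f(L/D)·V²/2g = 0.01386·5028·0.5268 = 36.70 m
Minor: ΣK = 20.4; h_m = ΣK·V²/2g = 10.75 m
Total H_L = 36.70 + 10.75 = 47.45 m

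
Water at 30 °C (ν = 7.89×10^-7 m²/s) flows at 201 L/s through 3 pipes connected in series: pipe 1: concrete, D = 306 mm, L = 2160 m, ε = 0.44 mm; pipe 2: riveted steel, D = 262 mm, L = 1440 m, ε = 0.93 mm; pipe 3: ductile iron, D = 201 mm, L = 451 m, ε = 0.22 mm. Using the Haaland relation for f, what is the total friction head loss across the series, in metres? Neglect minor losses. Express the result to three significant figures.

H ≈ 259 m

Pipe 1: V = 2.733 m/s, Re = 1.06×10^6, ε/D = 0.00144, f = 0.02173, h_1 = f(L/D)V²/2g = 58.40 m
Pipe 2: V = 3.728 m/s, Re = 1.24×10^6, ε/D = 0.00355, f = 0.02759, h_2 = f(L/D)V²/2g = 107.4 m
Pipe 3: V = 6.335 m/s, Re = 1.61×10^6, ε/D = 0.00109, f = 0.02027, h_3 = f(L/D)V²/2g = 93.02 m
Series → Q common, losses add: H = Σh = 258.9 m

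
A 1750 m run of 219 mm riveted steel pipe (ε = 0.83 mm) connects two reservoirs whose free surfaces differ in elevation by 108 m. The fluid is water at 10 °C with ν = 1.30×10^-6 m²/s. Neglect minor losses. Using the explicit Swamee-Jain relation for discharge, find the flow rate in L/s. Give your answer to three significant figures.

Q ≈ 116 L/s

Swamee-Jain (Type II): Q = -0.965·√(gD⁵h_f/L)·ln[ε/(3.7D) + √(3.17ν²L/(gD³h_f))]
√(gD⁵h_f/L) = √(9.81·0.219⁵·108/1750) = 0.01746
ε/(3.7D) = 0.00102; √(3.17ν²L/(gD³h_f)) = 2.90×10^-5
Q = -0.965·0.01746·ln(0.001053) = 0.1155 m³/s
Check: V = 3.07 m/s, Re = 5.17×10^5, f = 0.02830, h_f = 108 m ≈ 108 m ✓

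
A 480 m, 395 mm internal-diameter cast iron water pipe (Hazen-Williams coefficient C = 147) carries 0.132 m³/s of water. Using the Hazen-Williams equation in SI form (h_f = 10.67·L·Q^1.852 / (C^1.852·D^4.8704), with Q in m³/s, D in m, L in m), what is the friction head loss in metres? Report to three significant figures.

h_f = 10.67·480·0.132^1.852 / (147^1.852·0.395^4.8704) = 1.075 m

h_f ≈ 1.08 m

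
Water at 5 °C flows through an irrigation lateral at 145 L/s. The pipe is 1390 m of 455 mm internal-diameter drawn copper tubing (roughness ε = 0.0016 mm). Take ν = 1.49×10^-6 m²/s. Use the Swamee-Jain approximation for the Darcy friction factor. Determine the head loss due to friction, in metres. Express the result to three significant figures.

V = 4Q/(πD²) = 4·0.145/(π·0.455²) = 0.8918 m/s
Re = VD/ν = 0.8918·0.455/1.49×10^-6 = 2.72×10^5 → turbulent
ε/D = 0.0016/455 = 3.52×10^-6
Swamee-Jain: f = 0.01468
h_f = f(L/D)V²/(2g) = 0.01468·(1390/0.455)·0.8918²/(2·9.81) = 1.817 m

h_f ≈ 1.82 m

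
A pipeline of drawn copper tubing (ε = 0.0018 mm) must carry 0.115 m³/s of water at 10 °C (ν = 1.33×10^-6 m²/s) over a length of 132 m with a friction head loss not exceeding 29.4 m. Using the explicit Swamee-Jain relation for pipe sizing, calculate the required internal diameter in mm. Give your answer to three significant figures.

Swamee-Jain (Type III): D = 0.66·[ε^1.25·(LQ²/(gh_f))^4.75 + ν·Q^9.4·(L/(gh_f))^5.2]^0.04
LQ²/(gh_f) = 0.006053; L/(gh_f) = 0.4577
Term 1 = ε^1.25·(…)^4.75 = 1.92×10^-18; Term 2 = ν·Q^9.4·(…)^5.2 = 3.38×10^-17
D = 0.66·(1.92×10^-18 + 3.38×10^-17)^0.04 = 0.1451 m = 145 mm
Check: V = 6.95 m/s, Re = 7.59×10^5, f = 0.01242, h_f = 27.9 m ≈ 29.4 m ✓

D ≈ 145 mm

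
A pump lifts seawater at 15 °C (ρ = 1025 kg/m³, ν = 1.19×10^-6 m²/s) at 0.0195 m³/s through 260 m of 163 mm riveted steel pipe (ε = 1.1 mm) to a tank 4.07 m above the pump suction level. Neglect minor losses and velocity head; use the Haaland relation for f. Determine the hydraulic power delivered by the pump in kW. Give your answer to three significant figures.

V = 4Q/(πD²) = 0.9345 m/s; Re = 1.28×10^5; ε/D = 0.00675; f = 0.03395
h_f = f(L/D)V²/2g = 2.410 m
Total head H = z + h_f = 4.07 + 2.410 = 6.480 m
P_hyd = ρgQH = 1025·9.81·0.0195·6.480 = 1.271 kW

P_hyd ≈ 1.27 kW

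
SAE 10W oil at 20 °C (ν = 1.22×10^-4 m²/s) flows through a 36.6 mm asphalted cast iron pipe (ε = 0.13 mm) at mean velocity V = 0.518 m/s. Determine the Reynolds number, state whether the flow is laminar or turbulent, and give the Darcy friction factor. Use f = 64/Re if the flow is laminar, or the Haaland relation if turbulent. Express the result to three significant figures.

Re = VD/ν = 0.5180·0.0366/1.22×10^-4 = 155
Re < 2300 → laminar → f = 64/Re = 0.4118

Re ≈ 155; laminar; f = 64/Re ≈ 0.412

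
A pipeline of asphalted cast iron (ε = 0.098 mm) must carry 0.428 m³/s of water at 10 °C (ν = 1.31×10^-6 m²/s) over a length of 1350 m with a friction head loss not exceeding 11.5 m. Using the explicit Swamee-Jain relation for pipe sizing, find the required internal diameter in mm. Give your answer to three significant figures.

Swamee-Jain (Type III): D = 0.66·[ε^1.25·(LQ²/(gh_f))^4.75 + ν·Q^9.4·(L/(gh_f))^5.2]^0.04
LQ²/(gh_f) = 2.192; L/(gh_f) = 11.97
Term 1 = ε^1.25·(…)^4.75 = 4.06×10^-4; Term 2 = ν·Q^9.4·(…)^5.2 = 1.81×10^-4
D = 0.66·(4.06×10^-4 + 1.81×10^-4)^0.04 = 0.4901 m = 490 mm
Check: V = 2.27 m/s, Re = 8.49×10^5, f = 0.01492, h_f = 10.8 m ≈ 11.5 m ✓

D ≈ 490 mm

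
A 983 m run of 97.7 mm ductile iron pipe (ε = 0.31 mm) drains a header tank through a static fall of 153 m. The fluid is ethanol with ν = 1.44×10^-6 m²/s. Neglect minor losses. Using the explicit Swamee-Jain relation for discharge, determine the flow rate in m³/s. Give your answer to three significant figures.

Swamee-Jain (Type II): Q = -0.965·√(gD⁵h_f/L)·ln[ε/(3.7D) + √(3.17ν²L/(gD³h_f))]
√(gD⁵h_f/L) = √(9.81·0.0977⁵·153/983) = 0.003687
ε/(3.7D) = 8.58×10^-4; √(3.17ν²L/(gD³h_f)) = 6.79×10^-5
Q = -0.965·0.003687·ln(9.255×10^-4) = 0.02485 m³/s
Check: V = 3.31 m/s, Re = 2.25×10^5, f = 0.02733, h_f = 154 m ≈ 153 m ✓

Q ≈ 0.0249 m³/s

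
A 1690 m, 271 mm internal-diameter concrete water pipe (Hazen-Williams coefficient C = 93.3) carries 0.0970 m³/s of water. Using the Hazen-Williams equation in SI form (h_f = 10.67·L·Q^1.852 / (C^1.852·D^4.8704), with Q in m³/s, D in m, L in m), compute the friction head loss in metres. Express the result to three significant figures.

h_f ≈ 31.1 m

h_f = 10.67·1690·0.0970^1.852 / (93.3^1.852·0.271^4.8704) = 31.12 m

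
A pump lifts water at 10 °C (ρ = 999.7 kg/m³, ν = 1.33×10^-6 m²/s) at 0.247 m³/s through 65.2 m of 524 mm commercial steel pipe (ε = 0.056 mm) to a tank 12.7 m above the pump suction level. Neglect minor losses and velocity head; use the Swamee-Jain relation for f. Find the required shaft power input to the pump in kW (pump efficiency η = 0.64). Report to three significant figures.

V = 4Q/(πD²) = 1.145 m/s; Re = 4.51×10^5; ε/D = 1.07×10^-4; f = 0.01472
h_f = f(L/D)V²/2g = 0.1225 m
Total head H = z + h_f = 12.7 + 0.1225 = 12.82 m
P_hyd = ρgQH = 999.7·9.81·0.247·12.82 = 31.06 kW
P_shaft = P_hyd/η = 31.06/0.64 = 48.53 kW

P_shaft ≈ 48.5 kW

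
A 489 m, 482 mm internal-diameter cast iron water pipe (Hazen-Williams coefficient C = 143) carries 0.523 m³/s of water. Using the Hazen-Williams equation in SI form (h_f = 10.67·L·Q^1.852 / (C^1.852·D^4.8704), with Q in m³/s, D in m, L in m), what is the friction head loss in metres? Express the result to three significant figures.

h_f = 10.67·489·0.523^1.852 / (143^1.852·0.482^4.8704) = 5.599 m

h_f ≈ 5.60 m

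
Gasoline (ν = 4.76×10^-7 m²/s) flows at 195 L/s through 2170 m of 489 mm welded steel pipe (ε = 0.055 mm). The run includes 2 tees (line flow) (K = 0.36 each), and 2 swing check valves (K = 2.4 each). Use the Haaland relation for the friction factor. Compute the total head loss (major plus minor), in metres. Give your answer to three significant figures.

H_L ≈ 3.58 m

V = 4Q/(πD²) = 1.038 m/s; V²/2g = 0.05495 m
Re = 1.07×10^6, ε/D = 1.12×10^-4 → f = 0.01344 (Haaland)
Major: h_f = f(L/D)·V²/2g = 0.01344·4438·0.05495 = 3.278 m
Minor: ΣK = 5.52; h_m = ΣK·V²/2g = 0.3033 m
Total H_L = 3.278 + 0.3033 = 3.581 m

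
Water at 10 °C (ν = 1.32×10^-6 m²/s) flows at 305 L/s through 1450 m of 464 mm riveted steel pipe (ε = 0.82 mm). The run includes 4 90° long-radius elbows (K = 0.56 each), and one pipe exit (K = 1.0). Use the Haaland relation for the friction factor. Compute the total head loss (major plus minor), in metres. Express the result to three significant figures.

V = 4Q/(πD²) = 1.804 m/s; V²/2g = 0.1658 m
Re = 6.34×10^5, ε/D = 0.00177 → f = 0.02299 (Haaland)
Major: h_f = f(L/D)·V²/2g = 0.02299·3125·0.1658 = 11.91 m
Minor: ΣK = 3.24; h_m = ΣK·V²/2g = 0.5373 m
Total H_L = 11.91 + 0.5373 = 12.45 m

H_L ≈ 12.5 m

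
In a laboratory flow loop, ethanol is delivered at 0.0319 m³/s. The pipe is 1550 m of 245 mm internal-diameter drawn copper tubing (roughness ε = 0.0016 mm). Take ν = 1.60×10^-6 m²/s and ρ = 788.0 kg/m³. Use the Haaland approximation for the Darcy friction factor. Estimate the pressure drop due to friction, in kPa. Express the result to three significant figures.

V = 4Q/(πD²) = 4·0.0319/(π·0.245²) = 0.6767 m/s
Re = VD/ν = 0.6767·0.245/1.60×10^-6 = 1.04×10^5 → turbulent
ε/D = 0.0016/245 = 6.53×10^-6
Haaland: f = 0.01772
h_f = f(L/D)V²/(2g) = 0.01772·(1550/0.245)·0.6767²/(2·9.81) = 2.616 m
Δp = ρg·h_f = 788.0·9.81·2.616 = 20.22 kPa

Δp ≈ 20.2 kPa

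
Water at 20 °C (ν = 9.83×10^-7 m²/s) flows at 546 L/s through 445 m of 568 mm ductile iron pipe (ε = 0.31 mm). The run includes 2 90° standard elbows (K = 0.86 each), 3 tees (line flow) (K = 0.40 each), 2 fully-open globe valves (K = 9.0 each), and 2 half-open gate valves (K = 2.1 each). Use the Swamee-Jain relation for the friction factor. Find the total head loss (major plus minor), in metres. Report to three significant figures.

H_L ≈ 9.19 m

V = 4Q/(πD²) = 2.155 m/s; V²/2g = 0.2367 m
Re = 1.25×10^6, ε/D = 5.46×10^-4 → f = 0.01750 (Swamee-Jain)
Major: h_f = f(L/D)·V²/2g = 0.01750·783.5·0.2367 = 3.245 m
Minor: ΣK = 25.1; h_m = ΣK·V²/2g = 5.945 m
Total H_L = 3.245 + 5.945 = 9.190 m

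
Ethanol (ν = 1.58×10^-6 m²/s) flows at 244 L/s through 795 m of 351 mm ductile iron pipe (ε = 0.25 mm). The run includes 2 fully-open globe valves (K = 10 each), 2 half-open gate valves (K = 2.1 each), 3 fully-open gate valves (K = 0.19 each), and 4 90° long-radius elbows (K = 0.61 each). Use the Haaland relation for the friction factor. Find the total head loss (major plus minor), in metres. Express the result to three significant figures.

V = 4Q/(πD²) = 2.522 m/s; V²/2g = 0.3241 m
Re = 5.60×10^5, ε/D = 7.12×10^-4 → f = 0.01874 (Haaland)
Major: h_f = f(L/D)·V²/2g = 0.01874·2265·0.3241 = 13.76 m
Minor: ΣK = 27.2; h_m = ΣK·V²/2g = 8.819 m
Total H_L = 13.76 + 8.819 = 22.57 m

H_L ≈ 22.6 m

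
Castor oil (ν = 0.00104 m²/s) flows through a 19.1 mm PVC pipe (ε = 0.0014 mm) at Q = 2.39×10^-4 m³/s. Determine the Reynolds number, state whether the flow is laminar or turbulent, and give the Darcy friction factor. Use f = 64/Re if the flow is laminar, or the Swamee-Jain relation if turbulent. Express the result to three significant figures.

V = 4Q/(πD²) = 0.8341 m/s
Re = VD/ν = 0.8341·0.0191/0.00104 = 15.3
Re < 2300 → laminar → f = 64/Re = 4.178

Re ≈ 15.3; laminar; f = 64/Re ≈ 4.18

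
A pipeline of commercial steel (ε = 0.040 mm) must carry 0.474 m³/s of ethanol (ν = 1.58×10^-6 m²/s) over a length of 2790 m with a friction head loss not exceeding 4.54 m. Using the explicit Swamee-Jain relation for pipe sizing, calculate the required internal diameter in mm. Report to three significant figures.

D ≈ 698 mm

Swamee-Jain (Type III): D = 0.66·[ε^1.25·(LQ²/(gh_f))^4.75 + ν·Q^9.4·(L/(gh_f))^5.2]^0.04
LQ²/(gh_f) = 14.07; L/(gh_f) = 62.64
Term 1 = ε^1.25·(…)^4.75 = 0.907; Term 2 = ν·Q^9.4·(…)^5.2 = 3.12
D = 0.66·(0.907 + 3.12)^0.04 = 0.6978 m = 698 mm
Check: V = 1.24 m/s, Re = 5.47×10^5, f = 0.01377, h_f = 4.31 m ≈ 4.54 m ✓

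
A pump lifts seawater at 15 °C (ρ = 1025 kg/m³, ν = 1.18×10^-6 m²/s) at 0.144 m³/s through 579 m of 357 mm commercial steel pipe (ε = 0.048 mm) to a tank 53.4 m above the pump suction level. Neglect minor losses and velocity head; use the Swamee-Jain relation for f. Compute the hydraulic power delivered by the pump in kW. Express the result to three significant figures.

P_hyd ≈ 81.1 kW

V = 4Q/(πD²) = 1.439 m/s; Re = 4.35×10^5; ε/D = 1.34×10^-4; f = 0.01507
h_f = f(L/D)V²/2g = 2.579 m
Total head H = z + h_f = 53.4 + 2.579 = 55.98 m
P_hyd = ρgQH = 1025·9.81·0.144·55.98 = 81.05 kW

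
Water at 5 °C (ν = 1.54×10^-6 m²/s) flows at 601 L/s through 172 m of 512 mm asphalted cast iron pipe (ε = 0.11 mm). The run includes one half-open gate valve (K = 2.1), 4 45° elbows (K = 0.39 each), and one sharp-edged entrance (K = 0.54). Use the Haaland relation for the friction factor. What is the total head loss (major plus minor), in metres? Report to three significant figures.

V = 4Q/(πD²) = 2.919 m/s; V²/2g = 0.4343 m
Re = 9.70×10^5, ε/D = 2.15×10^-4 → f = 0.01478 (Haaland)
Major: h_f = f(L/D)·V²/2g = 0.01478·335.9·0.4343 = 2.157 m
Minor: ΣK = 4.20; h_m = ΣK·V²/2g = 1.824 m
Total H_L = 2.157 + 1.824 = 3.981 m

H_L ≈ 3.98 m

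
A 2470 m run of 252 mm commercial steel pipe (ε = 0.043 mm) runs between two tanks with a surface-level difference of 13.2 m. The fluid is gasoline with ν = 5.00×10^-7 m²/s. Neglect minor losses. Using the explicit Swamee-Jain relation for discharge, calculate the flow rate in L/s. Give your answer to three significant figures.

Swamee-Jain (Type II): Q = -0.965·√(gD⁵h_f/L)·ln[ε/(3.7D) + √(3.17ν²L/(gD³h_f))]
√(gD⁵h_f/L) = √(9.81·0.252⁵·13.2/2470) = 0.007299
ε/(3.7D) = 4.61×10^-5; √(3.17ν²L/(gD³h_f)) = 3.07×10^-5
Q = -0.965·0.007299·ln(7.685×10^-5) = 0.06673 m³/s
Check: V = 1.34 m/s, Re = 6.74×10^5, f = 0.01484, h_f = 13.3 m ≈ 13.2 m ✓

Q ≈ 66.7 L/s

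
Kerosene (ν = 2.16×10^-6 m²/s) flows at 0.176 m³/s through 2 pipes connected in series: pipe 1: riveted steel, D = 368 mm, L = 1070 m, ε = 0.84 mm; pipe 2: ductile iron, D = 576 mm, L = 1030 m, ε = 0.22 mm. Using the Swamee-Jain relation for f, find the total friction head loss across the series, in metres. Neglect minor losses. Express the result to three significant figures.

Pipe 1: V = 1.655 m/s, Re = 2.82×10^5, ε/D = 0.00228, f = 0.02500, h_1 = f(L/D)V²/2g = 10.15 m
Pipe 2: V = 0.6754 m/s, Re = 1.80×10^5, ε/D = 3.82×10^-4, f = 0.01849, h_2 = f(L/D)V²/2g = 0.7686 m
Series → Q common, losses add: H = Σh = 10.91 m

H ≈ 10.9 m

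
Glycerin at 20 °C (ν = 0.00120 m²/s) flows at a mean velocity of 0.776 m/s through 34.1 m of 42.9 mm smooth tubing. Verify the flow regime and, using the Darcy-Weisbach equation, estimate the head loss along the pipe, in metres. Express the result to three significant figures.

h_f ≈ 56.3 m

Re = VD/ν = 0.776·0.04290/0.00120 = 27.7 → laminar (Re < 2300)
f = 64/Re = 2.307
h_f = f(L/D)V²/(2g) = 2.307·(34.1/0.04290)·0.776²/(2·9.81) = 56.28 m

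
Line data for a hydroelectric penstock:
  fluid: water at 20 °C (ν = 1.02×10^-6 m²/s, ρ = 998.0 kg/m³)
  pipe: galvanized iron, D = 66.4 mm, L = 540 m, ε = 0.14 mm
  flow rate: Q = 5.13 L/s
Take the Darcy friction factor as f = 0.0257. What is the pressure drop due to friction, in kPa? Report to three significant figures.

Δp ≈ 229 kPa

V = 4Q/(πD²) = 4·0.00513/(π·0.0664²) = 1.481 m/s
h_f = f(L/D)V²/(2g) = 0.02570·(540/0.0664)·1.481²/(2·9.81) = 23.38 m
Δp = ρg·h_f = 998.0·9.81·23.38 = 228.9 kPa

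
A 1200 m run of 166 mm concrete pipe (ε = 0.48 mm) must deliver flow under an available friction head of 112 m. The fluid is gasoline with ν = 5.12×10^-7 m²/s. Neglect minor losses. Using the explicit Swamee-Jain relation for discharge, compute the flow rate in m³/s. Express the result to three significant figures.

Swamee-Jain (Type II): Q = -0.965·√(gD⁵h_f/L)·ln[ε/(3.7D) + √(3.17ν²L/(gD³h_f))]
√(gD⁵h_f/L) = √(9.81·0.166⁵·112/1200) = 0.01074
ε/(3.7D) = 7.82×10^-4; √(3.17ν²L/(gD³h_f)) = 1.41×10^-5
Q = -0.965·0.01074·ln(7.956×10^-4) = 0.07398 m³/s
Check: V = 3.42 m/s, Re = 1.11×10^6, f = 0.02609, h_f = 112 m ≈ 112 m ✓

Q ≈ 0.0740 m³/s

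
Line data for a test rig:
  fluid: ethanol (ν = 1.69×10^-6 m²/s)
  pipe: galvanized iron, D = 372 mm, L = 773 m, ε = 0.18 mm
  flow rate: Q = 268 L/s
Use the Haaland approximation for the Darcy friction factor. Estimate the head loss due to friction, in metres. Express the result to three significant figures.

h_f ≈ 11.2 m

V = 4Q/(πD²) = 4·0.268/(π·0.372²) = 2.466 m/s
Re = VD/ν = 2.466·0.372/1.69×10^-6 = 5.43×10^5 → turbulent
ε/D = 0.18/372 = 4.84×10^-4
Haaland: f = 0.01741
h_f = f(L/D)V²/(2g) = 0.01741·(773/0.372)·2.466²/(2·9.81) = 11.21 m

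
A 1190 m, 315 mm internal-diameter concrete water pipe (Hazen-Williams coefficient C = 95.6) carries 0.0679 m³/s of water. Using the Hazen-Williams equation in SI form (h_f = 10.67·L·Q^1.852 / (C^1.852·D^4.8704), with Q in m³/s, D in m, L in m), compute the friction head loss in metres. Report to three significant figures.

h_f ≈ 5.20 m

h_f = 10.67·1190·0.0679^1.852 / (95.6^1.852·0.315^4.8704) = 5.199 m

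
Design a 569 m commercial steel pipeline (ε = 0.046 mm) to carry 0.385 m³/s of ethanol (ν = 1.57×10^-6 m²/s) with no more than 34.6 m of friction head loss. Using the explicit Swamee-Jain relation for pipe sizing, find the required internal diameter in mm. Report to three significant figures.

D ≈ 313 mm

Swamee-Jain (Type III): D = 0.66·[ε^1.25·(LQ²/(gh_f))^4.75 + ν·Q^9.4·(L/(gh_f))^5.2]^0.04
LQ²/(gh_f) = 0.2485; L/(gh_f) = 1.676
Term 1 = ε^1.25·(…)^4.75 = 5.08×10^-9; Term 2 = ν·Q^9.4·(…)^5.2 = 2.92×10^-9
D = 0.66·(5.08×10^-9 + 2.92×10^-9)^0.04 = 0.3131 m = 313 mm
Check: V = 5.00 m/s, Re = 9.97×10^5, f = 0.01415, h_f = 32.8 m ≈ 34.6 m ✓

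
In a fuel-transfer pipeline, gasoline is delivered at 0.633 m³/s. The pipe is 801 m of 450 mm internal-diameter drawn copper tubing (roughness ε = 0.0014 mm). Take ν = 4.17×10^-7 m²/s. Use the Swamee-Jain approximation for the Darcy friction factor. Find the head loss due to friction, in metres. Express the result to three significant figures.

h_f ≈ 13.5 m

V = 4Q/(πD²) = 4·0.633/(π·0.450²) = 3.980 m/s
Re = VD/ν = 3.980·0.450/4.17×10^-7 = 4.30×10^6 → turbulent
ε/D = 0.0014/450 = 3.11×10^-6
Swamee-Jain: f = 0.009407
h_f = f(L/D)V²/(2g) = 0.009407·(801/0.450)·3.980²/(2·9.81) = 13.52 m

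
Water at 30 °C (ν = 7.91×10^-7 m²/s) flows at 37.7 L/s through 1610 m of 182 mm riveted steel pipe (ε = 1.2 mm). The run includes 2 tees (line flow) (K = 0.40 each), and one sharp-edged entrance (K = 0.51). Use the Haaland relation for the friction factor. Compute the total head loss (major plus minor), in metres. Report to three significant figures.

V = 4Q/(πD²) = 1.449 m/s; V²/2g = 0.1070 m
Re = 3.33×10^5, ε/D = 0.00659 → f = 0.03336 (Haaland)
Major: h_f = f(L/D)·V²/2g = 0.03336·8846·0.1070 = 31.59 m
Minor: ΣK = 1.31; h_m = ΣK·V²/2g = 0.1402 m
Total H_L = 31.59 + 0.1402 = 31.73 m

H_L ≈ 31.7 m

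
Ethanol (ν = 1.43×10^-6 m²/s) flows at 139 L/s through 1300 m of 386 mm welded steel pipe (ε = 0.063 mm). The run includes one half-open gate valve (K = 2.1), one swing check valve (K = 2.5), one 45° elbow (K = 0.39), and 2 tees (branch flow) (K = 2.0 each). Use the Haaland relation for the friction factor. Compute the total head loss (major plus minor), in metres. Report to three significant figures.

V = 4Q/(πD²) = 1.188 m/s; V²/2g = 0.07191 m
Re = 3.21×10^5, ε/D = 1.63×10^-4 → f = 0.01564 (Haaland)
Major: h_f = f(L/D)·V²/2g = 0.01564·3368·0.07191 = 3.789 m
Minor: ΣK = 8.99; h_m = ΣK·V²/2g = 0.6465 m
Total H_L = 3.789 + 0.6465 = 4.435 m

H_L ≈ 4.44 m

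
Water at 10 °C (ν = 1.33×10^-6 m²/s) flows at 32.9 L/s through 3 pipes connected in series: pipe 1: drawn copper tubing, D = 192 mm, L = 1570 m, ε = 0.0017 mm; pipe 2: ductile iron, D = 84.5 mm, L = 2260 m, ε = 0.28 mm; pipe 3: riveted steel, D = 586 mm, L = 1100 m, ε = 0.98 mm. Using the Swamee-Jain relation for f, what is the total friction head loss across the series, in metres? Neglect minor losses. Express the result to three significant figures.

H ≈ 1290 m

Pipe 1: V = 1.136 m/s, Re = 1.64×10^5, ε/D = 8.85×10^-6, f = 0.01622, h_1 = f(L/D)V²/2g = 8.730 m
Pipe 2: V = 5.867 m/s, Re = 3.73×10^5, ε/D = 0.00331, f = 0.02738, h_2 = f(L/D)V²/2g = 1285 m
Pipe 3: V = 0.1220 m/s, Re = 5.37×10^4, ε/D = 0.00167, f = 0.02578, h_3 = f(L/D)V²/2g = 0.03671 m
Series → Q common, losses add: H = Σh = 1293 m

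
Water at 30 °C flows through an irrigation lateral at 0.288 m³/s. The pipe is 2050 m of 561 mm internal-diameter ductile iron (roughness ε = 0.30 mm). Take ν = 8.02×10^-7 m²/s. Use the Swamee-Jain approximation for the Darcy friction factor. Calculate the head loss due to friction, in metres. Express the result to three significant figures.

V = 4Q/(πD²) = 4·0.288/(π·0.561²) = 1.165 m/s
Re = VD/ν = 1.165·0.561/8.02×10^-7 = 8.15×10^5 → turbulent
ε/D = 0.30/561 = 5.35×10^-4
Swamee-Jain: f = 0.01764
h_f = f(L/D)V²/(2g) = 0.01764·(2050/0.561)·1.165²/(2·9.81) = 4.460 m

h_f ≈ 4.46 m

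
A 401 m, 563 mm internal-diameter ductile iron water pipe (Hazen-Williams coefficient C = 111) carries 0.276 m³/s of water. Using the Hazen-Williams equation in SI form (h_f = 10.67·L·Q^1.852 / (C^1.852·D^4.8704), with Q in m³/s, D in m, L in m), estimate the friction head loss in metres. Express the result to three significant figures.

h_f ≈ 1.05 m

h_f = 10.67·401·0.276^1.852 / (111^1.852·0.563^4.8704) = 1.055 m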